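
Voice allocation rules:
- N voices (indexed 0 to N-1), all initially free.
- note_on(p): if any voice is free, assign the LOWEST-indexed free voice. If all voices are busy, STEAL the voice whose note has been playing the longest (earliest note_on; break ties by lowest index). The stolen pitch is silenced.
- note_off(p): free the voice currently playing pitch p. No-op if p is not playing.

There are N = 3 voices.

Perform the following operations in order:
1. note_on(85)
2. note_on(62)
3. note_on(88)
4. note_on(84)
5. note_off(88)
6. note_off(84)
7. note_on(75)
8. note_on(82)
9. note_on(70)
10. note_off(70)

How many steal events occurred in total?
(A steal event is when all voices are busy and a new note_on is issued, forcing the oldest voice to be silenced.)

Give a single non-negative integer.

Op 1: note_on(85): voice 0 is free -> assigned | voices=[85 - -]
Op 2: note_on(62): voice 1 is free -> assigned | voices=[85 62 -]
Op 3: note_on(88): voice 2 is free -> assigned | voices=[85 62 88]
Op 4: note_on(84): all voices busy, STEAL voice 0 (pitch 85, oldest) -> assign | voices=[84 62 88]
Op 5: note_off(88): free voice 2 | voices=[84 62 -]
Op 6: note_off(84): free voice 0 | voices=[- 62 -]
Op 7: note_on(75): voice 0 is free -> assigned | voices=[75 62 -]
Op 8: note_on(82): voice 2 is free -> assigned | voices=[75 62 82]
Op 9: note_on(70): all voices busy, STEAL voice 1 (pitch 62, oldest) -> assign | voices=[75 70 82]
Op 10: note_off(70): free voice 1 | voices=[75 - 82]

Answer: 2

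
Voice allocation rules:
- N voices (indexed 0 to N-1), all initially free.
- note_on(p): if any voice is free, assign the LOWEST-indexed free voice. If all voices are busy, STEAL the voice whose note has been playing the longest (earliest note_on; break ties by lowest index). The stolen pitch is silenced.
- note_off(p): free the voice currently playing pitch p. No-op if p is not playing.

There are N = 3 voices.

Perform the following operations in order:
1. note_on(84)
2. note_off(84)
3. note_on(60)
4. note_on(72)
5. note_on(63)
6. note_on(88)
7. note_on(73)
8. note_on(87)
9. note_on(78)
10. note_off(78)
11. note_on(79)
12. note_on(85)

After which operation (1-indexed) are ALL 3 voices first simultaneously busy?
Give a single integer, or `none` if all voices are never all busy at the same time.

Op 1: note_on(84): voice 0 is free -> assigned | voices=[84 - -]
Op 2: note_off(84): free voice 0 | voices=[- - -]
Op 3: note_on(60): voice 0 is free -> assigned | voices=[60 - -]
Op 4: note_on(72): voice 1 is free -> assigned | voices=[60 72 -]
Op 5: note_on(63): voice 2 is free -> assigned | voices=[60 72 63]
Op 6: note_on(88): all voices busy, STEAL voice 0 (pitch 60, oldest) -> assign | voices=[88 72 63]
Op 7: note_on(73): all voices busy, STEAL voice 1 (pitch 72, oldest) -> assign | voices=[88 73 63]
Op 8: note_on(87): all voices busy, STEAL voice 2 (pitch 63, oldest) -> assign | voices=[88 73 87]
Op 9: note_on(78): all voices busy, STEAL voice 0 (pitch 88, oldest) -> assign | voices=[78 73 87]
Op 10: note_off(78): free voice 0 | voices=[- 73 87]
Op 11: note_on(79): voice 0 is free -> assigned | voices=[79 73 87]
Op 12: note_on(85): all voices busy, STEAL voice 1 (pitch 73, oldest) -> assign | voices=[79 85 87]

Answer: 5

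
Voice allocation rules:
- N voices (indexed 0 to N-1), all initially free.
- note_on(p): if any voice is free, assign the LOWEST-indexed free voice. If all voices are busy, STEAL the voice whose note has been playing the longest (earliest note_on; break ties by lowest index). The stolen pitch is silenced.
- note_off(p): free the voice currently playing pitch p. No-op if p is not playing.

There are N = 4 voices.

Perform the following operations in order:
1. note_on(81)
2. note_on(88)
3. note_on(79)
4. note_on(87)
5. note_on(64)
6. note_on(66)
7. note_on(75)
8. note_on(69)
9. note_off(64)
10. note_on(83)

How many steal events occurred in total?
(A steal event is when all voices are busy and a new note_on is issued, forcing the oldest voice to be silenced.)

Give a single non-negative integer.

Answer: 4

Derivation:
Op 1: note_on(81): voice 0 is free -> assigned | voices=[81 - - -]
Op 2: note_on(88): voice 1 is free -> assigned | voices=[81 88 - -]
Op 3: note_on(79): voice 2 is free -> assigned | voices=[81 88 79 -]
Op 4: note_on(87): voice 3 is free -> assigned | voices=[81 88 79 87]
Op 5: note_on(64): all voices busy, STEAL voice 0 (pitch 81, oldest) -> assign | voices=[64 88 79 87]
Op 6: note_on(66): all voices busy, STEAL voice 1 (pitch 88, oldest) -> assign | voices=[64 66 79 87]
Op 7: note_on(75): all voices busy, STEAL voice 2 (pitch 79, oldest) -> assign | voices=[64 66 75 87]
Op 8: note_on(69): all voices busy, STEAL voice 3 (pitch 87, oldest) -> assign | voices=[64 66 75 69]
Op 9: note_off(64): free voice 0 | voices=[- 66 75 69]
Op 10: note_on(83): voice 0 is free -> assigned | voices=[83 66 75 69]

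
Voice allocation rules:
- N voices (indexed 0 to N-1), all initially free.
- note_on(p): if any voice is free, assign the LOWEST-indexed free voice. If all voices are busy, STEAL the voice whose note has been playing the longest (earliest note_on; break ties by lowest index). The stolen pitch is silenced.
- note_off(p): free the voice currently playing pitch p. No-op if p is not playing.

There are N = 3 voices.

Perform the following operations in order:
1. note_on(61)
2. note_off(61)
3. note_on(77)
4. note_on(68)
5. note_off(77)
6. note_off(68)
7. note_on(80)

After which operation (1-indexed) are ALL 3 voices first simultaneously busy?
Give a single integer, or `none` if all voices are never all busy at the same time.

Answer: none

Derivation:
Op 1: note_on(61): voice 0 is free -> assigned | voices=[61 - -]
Op 2: note_off(61): free voice 0 | voices=[- - -]
Op 3: note_on(77): voice 0 is free -> assigned | voices=[77 - -]
Op 4: note_on(68): voice 1 is free -> assigned | voices=[77 68 -]
Op 5: note_off(77): free voice 0 | voices=[- 68 -]
Op 6: note_off(68): free voice 1 | voices=[- - -]
Op 7: note_on(80): voice 0 is free -> assigned | voices=[80 - -]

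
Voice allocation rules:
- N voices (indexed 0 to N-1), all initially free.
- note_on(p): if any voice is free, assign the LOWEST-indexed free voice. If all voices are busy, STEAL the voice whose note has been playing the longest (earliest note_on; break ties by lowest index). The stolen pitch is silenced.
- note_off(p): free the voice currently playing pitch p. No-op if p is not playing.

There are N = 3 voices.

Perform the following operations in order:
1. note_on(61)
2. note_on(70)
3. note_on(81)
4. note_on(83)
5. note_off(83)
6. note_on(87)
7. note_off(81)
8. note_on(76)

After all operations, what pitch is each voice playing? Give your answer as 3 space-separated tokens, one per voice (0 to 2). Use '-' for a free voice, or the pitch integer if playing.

Op 1: note_on(61): voice 0 is free -> assigned | voices=[61 - -]
Op 2: note_on(70): voice 1 is free -> assigned | voices=[61 70 -]
Op 3: note_on(81): voice 2 is free -> assigned | voices=[61 70 81]
Op 4: note_on(83): all voices busy, STEAL voice 0 (pitch 61, oldest) -> assign | voices=[83 70 81]
Op 5: note_off(83): free voice 0 | voices=[- 70 81]
Op 6: note_on(87): voice 0 is free -> assigned | voices=[87 70 81]
Op 7: note_off(81): free voice 2 | voices=[87 70 -]
Op 8: note_on(76): voice 2 is free -> assigned | voices=[87 70 76]

Answer: 87 70 76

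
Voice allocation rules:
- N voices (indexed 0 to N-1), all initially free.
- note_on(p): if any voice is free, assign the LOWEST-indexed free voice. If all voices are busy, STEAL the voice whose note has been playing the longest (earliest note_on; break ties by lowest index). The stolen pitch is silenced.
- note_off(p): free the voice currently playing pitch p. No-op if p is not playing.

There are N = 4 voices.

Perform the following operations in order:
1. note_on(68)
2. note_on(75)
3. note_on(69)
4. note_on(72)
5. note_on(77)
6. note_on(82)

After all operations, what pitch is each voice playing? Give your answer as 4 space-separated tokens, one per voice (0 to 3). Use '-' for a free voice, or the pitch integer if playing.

Op 1: note_on(68): voice 0 is free -> assigned | voices=[68 - - -]
Op 2: note_on(75): voice 1 is free -> assigned | voices=[68 75 - -]
Op 3: note_on(69): voice 2 is free -> assigned | voices=[68 75 69 -]
Op 4: note_on(72): voice 3 is free -> assigned | voices=[68 75 69 72]
Op 5: note_on(77): all voices busy, STEAL voice 0 (pitch 68, oldest) -> assign | voices=[77 75 69 72]
Op 6: note_on(82): all voices busy, STEAL voice 1 (pitch 75, oldest) -> assign | voices=[77 82 69 72]

Answer: 77 82 69 72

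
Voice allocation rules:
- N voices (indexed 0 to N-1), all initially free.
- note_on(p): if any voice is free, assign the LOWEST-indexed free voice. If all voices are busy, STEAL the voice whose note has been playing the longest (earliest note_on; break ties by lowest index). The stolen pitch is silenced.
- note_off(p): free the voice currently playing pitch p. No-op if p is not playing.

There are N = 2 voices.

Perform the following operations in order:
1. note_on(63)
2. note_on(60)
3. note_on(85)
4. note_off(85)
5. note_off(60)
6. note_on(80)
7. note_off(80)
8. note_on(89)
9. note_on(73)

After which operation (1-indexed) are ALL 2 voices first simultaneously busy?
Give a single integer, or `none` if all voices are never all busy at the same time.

Answer: 2

Derivation:
Op 1: note_on(63): voice 0 is free -> assigned | voices=[63 -]
Op 2: note_on(60): voice 1 is free -> assigned | voices=[63 60]
Op 3: note_on(85): all voices busy, STEAL voice 0 (pitch 63, oldest) -> assign | voices=[85 60]
Op 4: note_off(85): free voice 0 | voices=[- 60]
Op 5: note_off(60): free voice 1 | voices=[- -]
Op 6: note_on(80): voice 0 is free -> assigned | voices=[80 -]
Op 7: note_off(80): free voice 0 | voices=[- -]
Op 8: note_on(89): voice 0 is free -> assigned | voices=[89 -]
Op 9: note_on(73): voice 1 is free -> assigned | voices=[89 73]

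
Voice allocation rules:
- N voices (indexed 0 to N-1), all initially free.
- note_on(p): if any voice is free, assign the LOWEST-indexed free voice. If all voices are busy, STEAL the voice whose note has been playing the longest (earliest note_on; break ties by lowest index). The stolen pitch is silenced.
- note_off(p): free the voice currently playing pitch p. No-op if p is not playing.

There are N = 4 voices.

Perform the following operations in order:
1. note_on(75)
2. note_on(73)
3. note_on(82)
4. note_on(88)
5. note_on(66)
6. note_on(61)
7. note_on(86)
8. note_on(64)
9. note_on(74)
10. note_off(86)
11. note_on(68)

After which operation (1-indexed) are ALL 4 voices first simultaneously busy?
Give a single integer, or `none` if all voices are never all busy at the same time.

Op 1: note_on(75): voice 0 is free -> assigned | voices=[75 - - -]
Op 2: note_on(73): voice 1 is free -> assigned | voices=[75 73 - -]
Op 3: note_on(82): voice 2 is free -> assigned | voices=[75 73 82 -]
Op 4: note_on(88): voice 3 is free -> assigned | voices=[75 73 82 88]
Op 5: note_on(66): all voices busy, STEAL voice 0 (pitch 75, oldest) -> assign | voices=[66 73 82 88]
Op 6: note_on(61): all voices busy, STEAL voice 1 (pitch 73, oldest) -> assign | voices=[66 61 82 88]
Op 7: note_on(86): all voices busy, STEAL voice 2 (pitch 82, oldest) -> assign | voices=[66 61 86 88]
Op 8: note_on(64): all voices busy, STEAL voice 3 (pitch 88, oldest) -> assign | voices=[66 61 86 64]
Op 9: note_on(74): all voices busy, STEAL voice 0 (pitch 66, oldest) -> assign | voices=[74 61 86 64]
Op 10: note_off(86): free voice 2 | voices=[74 61 - 64]
Op 11: note_on(68): voice 2 is free -> assigned | voices=[74 61 68 64]

Answer: 4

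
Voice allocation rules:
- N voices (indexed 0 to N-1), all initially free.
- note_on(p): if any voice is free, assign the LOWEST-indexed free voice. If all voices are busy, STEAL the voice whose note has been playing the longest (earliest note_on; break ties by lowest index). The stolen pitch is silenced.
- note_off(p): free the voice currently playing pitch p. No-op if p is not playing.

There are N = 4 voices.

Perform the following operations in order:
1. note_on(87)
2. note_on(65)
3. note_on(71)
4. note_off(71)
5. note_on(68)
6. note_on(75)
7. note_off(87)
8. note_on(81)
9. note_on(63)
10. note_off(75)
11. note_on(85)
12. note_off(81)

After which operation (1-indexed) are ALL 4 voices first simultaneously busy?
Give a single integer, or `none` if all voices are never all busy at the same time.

Answer: 6

Derivation:
Op 1: note_on(87): voice 0 is free -> assigned | voices=[87 - - -]
Op 2: note_on(65): voice 1 is free -> assigned | voices=[87 65 - -]
Op 3: note_on(71): voice 2 is free -> assigned | voices=[87 65 71 -]
Op 4: note_off(71): free voice 2 | voices=[87 65 - -]
Op 5: note_on(68): voice 2 is free -> assigned | voices=[87 65 68 -]
Op 6: note_on(75): voice 3 is free -> assigned | voices=[87 65 68 75]
Op 7: note_off(87): free voice 0 | voices=[- 65 68 75]
Op 8: note_on(81): voice 0 is free -> assigned | voices=[81 65 68 75]
Op 9: note_on(63): all voices busy, STEAL voice 1 (pitch 65, oldest) -> assign | voices=[81 63 68 75]
Op 10: note_off(75): free voice 3 | voices=[81 63 68 -]
Op 11: note_on(85): voice 3 is free -> assigned | voices=[81 63 68 85]
Op 12: note_off(81): free voice 0 | voices=[- 63 68 85]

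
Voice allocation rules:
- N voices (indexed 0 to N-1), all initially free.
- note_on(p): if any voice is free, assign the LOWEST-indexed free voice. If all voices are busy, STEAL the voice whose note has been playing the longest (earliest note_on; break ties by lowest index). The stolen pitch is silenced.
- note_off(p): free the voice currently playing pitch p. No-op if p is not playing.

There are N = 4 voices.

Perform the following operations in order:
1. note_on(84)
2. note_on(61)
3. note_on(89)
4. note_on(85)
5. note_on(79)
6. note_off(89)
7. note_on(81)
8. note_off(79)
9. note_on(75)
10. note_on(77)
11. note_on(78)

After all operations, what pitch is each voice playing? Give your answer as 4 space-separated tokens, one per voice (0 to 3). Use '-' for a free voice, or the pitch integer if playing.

Op 1: note_on(84): voice 0 is free -> assigned | voices=[84 - - -]
Op 2: note_on(61): voice 1 is free -> assigned | voices=[84 61 - -]
Op 3: note_on(89): voice 2 is free -> assigned | voices=[84 61 89 -]
Op 4: note_on(85): voice 3 is free -> assigned | voices=[84 61 89 85]
Op 5: note_on(79): all voices busy, STEAL voice 0 (pitch 84, oldest) -> assign | voices=[79 61 89 85]
Op 6: note_off(89): free voice 2 | voices=[79 61 - 85]
Op 7: note_on(81): voice 2 is free -> assigned | voices=[79 61 81 85]
Op 8: note_off(79): free voice 0 | voices=[- 61 81 85]
Op 9: note_on(75): voice 0 is free -> assigned | voices=[75 61 81 85]
Op 10: note_on(77): all voices busy, STEAL voice 1 (pitch 61, oldest) -> assign | voices=[75 77 81 85]
Op 11: note_on(78): all voices busy, STEAL voice 3 (pitch 85, oldest) -> assign | voices=[75 77 81 78]

Answer: 75 77 81 78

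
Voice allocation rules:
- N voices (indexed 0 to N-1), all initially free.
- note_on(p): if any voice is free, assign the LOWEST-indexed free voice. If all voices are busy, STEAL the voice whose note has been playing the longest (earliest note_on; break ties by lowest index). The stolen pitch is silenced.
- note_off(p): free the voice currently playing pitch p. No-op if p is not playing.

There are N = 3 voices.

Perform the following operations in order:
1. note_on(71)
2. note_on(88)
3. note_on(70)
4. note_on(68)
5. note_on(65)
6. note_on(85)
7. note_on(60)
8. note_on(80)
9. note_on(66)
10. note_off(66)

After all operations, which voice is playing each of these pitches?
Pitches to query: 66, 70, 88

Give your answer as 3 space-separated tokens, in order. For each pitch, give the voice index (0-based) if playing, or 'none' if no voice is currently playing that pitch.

Answer: none none none

Derivation:
Op 1: note_on(71): voice 0 is free -> assigned | voices=[71 - -]
Op 2: note_on(88): voice 1 is free -> assigned | voices=[71 88 -]
Op 3: note_on(70): voice 2 is free -> assigned | voices=[71 88 70]
Op 4: note_on(68): all voices busy, STEAL voice 0 (pitch 71, oldest) -> assign | voices=[68 88 70]
Op 5: note_on(65): all voices busy, STEAL voice 1 (pitch 88, oldest) -> assign | voices=[68 65 70]
Op 6: note_on(85): all voices busy, STEAL voice 2 (pitch 70, oldest) -> assign | voices=[68 65 85]
Op 7: note_on(60): all voices busy, STEAL voice 0 (pitch 68, oldest) -> assign | voices=[60 65 85]
Op 8: note_on(80): all voices busy, STEAL voice 1 (pitch 65, oldest) -> assign | voices=[60 80 85]
Op 9: note_on(66): all voices busy, STEAL voice 2 (pitch 85, oldest) -> assign | voices=[60 80 66]
Op 10: note_off(66): free voice 2 | voices=[60 80 -]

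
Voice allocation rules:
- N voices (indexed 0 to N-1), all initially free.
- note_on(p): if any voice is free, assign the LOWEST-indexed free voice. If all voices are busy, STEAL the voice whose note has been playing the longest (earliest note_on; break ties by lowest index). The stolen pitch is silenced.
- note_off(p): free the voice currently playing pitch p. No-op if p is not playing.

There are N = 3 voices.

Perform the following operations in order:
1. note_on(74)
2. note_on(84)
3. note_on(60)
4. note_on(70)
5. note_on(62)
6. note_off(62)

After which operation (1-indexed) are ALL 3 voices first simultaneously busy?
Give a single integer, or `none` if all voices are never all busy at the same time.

Answer: 3

Derivation:
Op 1: note_on(74): voice 0 is free -> assigned | voices=[74 - -]
Op 2: note_on(84): voice 1 is free -> assigned | voices=[74 84 -]
Op 3: note_on(60): voice 2 is free -> assigned | voices=[74 84 60]
Op 4: note_on(70): all voices busy, STEAL voice 0 (pitch 74, oldest) -> assign | voices=[70 84 60]
Op 5: note_on(62): all voices busy, STEAL voice 1 (pitch 84, oldest) -> assign | voices=[70 62 60]
Op 6: note_off(62): free voice 1 | voices=[70 - 60]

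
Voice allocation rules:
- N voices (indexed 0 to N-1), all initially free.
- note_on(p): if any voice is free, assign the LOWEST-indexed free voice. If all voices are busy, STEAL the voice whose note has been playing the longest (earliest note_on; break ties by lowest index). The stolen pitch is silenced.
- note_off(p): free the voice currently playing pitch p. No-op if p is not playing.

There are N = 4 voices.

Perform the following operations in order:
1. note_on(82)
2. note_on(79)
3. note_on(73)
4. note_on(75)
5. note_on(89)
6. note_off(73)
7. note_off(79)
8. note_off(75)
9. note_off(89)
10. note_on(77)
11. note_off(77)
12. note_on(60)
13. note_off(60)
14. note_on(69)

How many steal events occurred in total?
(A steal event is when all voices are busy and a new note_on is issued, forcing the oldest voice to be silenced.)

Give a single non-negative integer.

Op 1: note_on(82): voice 0 is free -> assigned | voices=[82 - - -]
Op 2: note_on(79): voice 1 is free -> assigned | voices=[82 79 - -]
Op 3: note_on(73): voice 2 is free -> assigned | voices=[82 79 73 -]
Op 4: note_on(75): voice 3 is free -> assigned | voices=[82 79 73 75]
Op 5: note_on(89): all voices busy, STEAL voice 0 (pitch 82, oldest) -> assign | voices=[89 79 73 75]
Op 6: note_off(73): free voice 2 | voices=[89 79 - 75]
Op 7: note_off(79): free voice 1 | voices=[89 - - 75]
Op 8: note_off(75): free voice 3 | voices=[89 - - -]
Op 9: note_off(89): free voice 0 | voices=[- - - -]
Op 10: note_on(77): voice 0 is free -> assigned | voices=[77 - - -]
Op 11: note_off(77): free voice 0 | voices=[- - - -]
Op 12: note_on(60): voice 0 is free -> assigned | voices=[60 - - -]
Op 13: note_off(60): free voice 0 | voices=[- - - -]
Op 14: note_on(69): voice 0 is free -> assigned | voices=[69 - - -]

Answer: 1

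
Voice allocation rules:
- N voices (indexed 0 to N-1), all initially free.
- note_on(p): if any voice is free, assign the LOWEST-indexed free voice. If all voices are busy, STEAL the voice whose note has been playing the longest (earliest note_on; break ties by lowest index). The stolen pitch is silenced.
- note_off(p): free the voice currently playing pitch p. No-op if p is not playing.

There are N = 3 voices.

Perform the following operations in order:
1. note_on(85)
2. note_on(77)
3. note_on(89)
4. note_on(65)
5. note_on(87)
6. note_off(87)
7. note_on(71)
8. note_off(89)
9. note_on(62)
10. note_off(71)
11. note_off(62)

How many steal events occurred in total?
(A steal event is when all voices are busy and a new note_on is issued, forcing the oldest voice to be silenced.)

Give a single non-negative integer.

Op 1: note_on(85): voice 0 is free -> assigned | voices=[85 - -]
Op 2: note_on(77): voice 1 is free -> assigned | voices=[85 77 -]
Op 3: note_on(89): voice 2 is free -> assigned | voices=[85 77 89]
Op 4: note_on(65): all voices busy, STEAL voice 0 (pitch 85, oldest) -> assign | voices=[65 77 89]
Op 5: note_on(87): all voices busy, STEAL voice 1 (pitch 77, oldest) -> assign | voices=[65 87 89]
Op 6: note_off(87): free voice 1 | voices=[65 - 89]
Op 7: note_on(71): voice 1 is free -> assigned | voices=[65 71 89]
Op 8: note_off(89): free voice 2 | voices=[65 71 -]
Op 9: note_on(62): voice 2 is free -> assigned | voices=[65 71 62]
Op 10: note_off(71): free voice 1 | voices=[65 - 62]
Op 11: note_off(62): free voice 2 | voices=[65 - -]

Answer: 2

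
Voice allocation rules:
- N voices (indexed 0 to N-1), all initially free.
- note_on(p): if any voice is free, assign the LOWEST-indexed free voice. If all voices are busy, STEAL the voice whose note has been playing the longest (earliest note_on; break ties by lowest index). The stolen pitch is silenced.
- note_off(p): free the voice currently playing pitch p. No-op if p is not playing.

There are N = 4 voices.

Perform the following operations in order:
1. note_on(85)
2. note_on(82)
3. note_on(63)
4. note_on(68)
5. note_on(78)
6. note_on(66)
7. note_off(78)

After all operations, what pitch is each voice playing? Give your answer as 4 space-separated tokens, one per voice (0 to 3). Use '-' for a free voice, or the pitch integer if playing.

Op 1: note_on(85): voice 0 is free -> assigned | voices=[85 - - -]
Op 2: note_on(82): voice 1 is free -> assigned | voices=[85 82 - -]
Op 3: note_on(63): voice 2 is free -> assigned | voices=[85 82 63 -]
Op 4: note_on(68): voice 3 is free -> assigned | voices=[85 82 63 68]
Op 5: note_on(78): all voices busy, STEAL voice 0 (pitch 85, oldest) -> assign | voices=[78 82 63 68]
Op 6: note_on(66): all voices busy, STEAL voice 1 (pitch 82, oldest) -> assign | voices=[78 66 63 68]
Op 7: note_off(78): free voice 0 | voices=[- 66 63 68]

Answer: - 66 63 68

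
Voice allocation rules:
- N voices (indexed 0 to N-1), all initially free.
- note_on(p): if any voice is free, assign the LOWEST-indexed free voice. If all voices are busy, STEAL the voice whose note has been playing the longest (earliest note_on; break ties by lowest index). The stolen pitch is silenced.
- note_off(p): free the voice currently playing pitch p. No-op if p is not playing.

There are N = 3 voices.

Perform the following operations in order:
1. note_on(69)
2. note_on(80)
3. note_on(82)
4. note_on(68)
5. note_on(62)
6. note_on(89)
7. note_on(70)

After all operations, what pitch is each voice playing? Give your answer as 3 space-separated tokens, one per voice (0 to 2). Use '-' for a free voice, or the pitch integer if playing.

Answer: 70 62 89

Derivation:
Op 1: note_on(69): voice 0 is free -> assigned | voices=[69 - -]
Op 2: note_on(80): voice 1 is free -> assigned | voices=[69 80 -]
Op 3: note_on(82): voice 2 is free -> assigned | voices=[69 80 82]
Op 4: note_on(68): all voices busy, STEAL voice 0 (pitch 69, oldest) -> assign | voices=[68 80 82]
Op 5: note_on(62): all voices busy, STEAL voice 1 (pitch 80, oldest) -> assign | voices=[68 62 82]
Op 6: note_on(89): all voices busy, STEAL voice 2 (pitch 82, oldest) -> assign | voices=[68 62 89]
Op 7: note_on(70): all voices busy, STEAL voice 0 (pitch 68, oldest) -> assign | voices=[70 62 89]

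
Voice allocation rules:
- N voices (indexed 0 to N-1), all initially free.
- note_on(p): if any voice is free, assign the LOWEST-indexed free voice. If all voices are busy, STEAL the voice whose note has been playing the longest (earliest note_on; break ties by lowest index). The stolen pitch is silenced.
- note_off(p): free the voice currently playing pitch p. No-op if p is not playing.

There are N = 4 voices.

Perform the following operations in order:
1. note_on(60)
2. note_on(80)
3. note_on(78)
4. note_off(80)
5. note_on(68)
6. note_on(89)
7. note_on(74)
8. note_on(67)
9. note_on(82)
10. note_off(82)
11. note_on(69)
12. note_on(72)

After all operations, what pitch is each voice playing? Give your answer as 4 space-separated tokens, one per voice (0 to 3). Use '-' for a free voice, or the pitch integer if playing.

Answer: 74 69 67 72

Derivation:
Op 1: note_on(60): voice 0 is free -> assigned | voices=[60 - - -]
Op 2: note_on(80): voice 1 is free -> assigned | voices=[60 80 - -]
Op 3: note_on(78): voice 2 is free -> assigned | voices=[60 80 78 -]
Op 4: note_off(80): free voice 1 | voices=[60 - 78 -]
Op 5: note_on(68): voice 1 is free -> assigned | voices=[60 68 78 -]
Op 6: note_on(89): voice 3 is free -> assigned | voices=[60 68 78 89]
Op 7: note_on(74): all voices busy, STEAL voice 0 (pitch 60, oldest) -> assign | voices=[74 68 78 89]
Op 8: note_on(67): all voices busy, STEAL voice 2 (pitch 78, oldest) -> assign | voices=[74 68 67 89]
Op 9: note_on(82): all voices busy, STEAL voice 1 (pitch 68, oldest) -> assign | voices=[74 82 67 89]
Op 10: note_off(82): free voice 1 | voices=[74 - 67 89]
Op 11: note_on(69): voice 1 is free -> assigned | voices=[74 69 67 89]
Op 12: note_on(72): all voices busy, STEAL voice 3 (pitch 89, oldest) -> assign | voices=[74 69 67 72]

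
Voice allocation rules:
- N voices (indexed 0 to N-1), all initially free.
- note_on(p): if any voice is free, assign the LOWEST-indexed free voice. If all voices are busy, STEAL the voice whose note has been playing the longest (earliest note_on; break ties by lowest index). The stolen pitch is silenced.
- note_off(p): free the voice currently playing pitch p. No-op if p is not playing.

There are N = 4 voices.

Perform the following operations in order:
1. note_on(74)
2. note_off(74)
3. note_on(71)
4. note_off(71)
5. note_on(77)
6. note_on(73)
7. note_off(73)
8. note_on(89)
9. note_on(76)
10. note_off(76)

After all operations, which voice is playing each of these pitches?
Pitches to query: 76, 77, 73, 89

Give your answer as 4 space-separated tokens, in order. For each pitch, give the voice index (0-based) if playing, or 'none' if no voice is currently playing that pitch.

Op 1: note_on(74): voice 0 is free -> assigned | voices=[74 - - -]
Op 2: note_off(74): free voice 0 | voices=[- - - -]
Op 3: note_on(71): voice 0 is free -> assigned | voices=[71 - - -]
Op 4: note_off(71): free voice 0 | voices=[- - - -]
Op 5: note_on(77): voice 0 is free -> assigned | voices=[77 - - -]
Op 6: note_on(73): voice 1 is free -> assigned | voices=[77 73 - -]
Op 7: note_off(73): free voice 1 | voices=[77 - - -]
Op 8: note_on(89): voice 1 is free -> assigned | voices=[77 89 - -]
Op 9: note_on(76): voice 2 is free -> assigned | voices=[77 89 76 -]
Op 10: note_off(76): free voice 2 | voices=[77 89 - -]

Answer: none 0 none 1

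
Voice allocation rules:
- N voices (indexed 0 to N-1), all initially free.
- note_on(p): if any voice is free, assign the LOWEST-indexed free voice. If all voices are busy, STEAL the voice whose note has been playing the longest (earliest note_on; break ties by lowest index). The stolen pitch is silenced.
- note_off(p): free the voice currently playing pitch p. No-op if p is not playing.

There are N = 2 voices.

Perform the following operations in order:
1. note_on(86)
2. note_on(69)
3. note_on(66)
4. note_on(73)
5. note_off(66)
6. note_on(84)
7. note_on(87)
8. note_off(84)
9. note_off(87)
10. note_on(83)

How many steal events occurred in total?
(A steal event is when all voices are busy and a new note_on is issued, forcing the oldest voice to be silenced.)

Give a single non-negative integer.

Op 1: note_on(86): voice 0 is free -> assigned | voices=[86 -]
Op 2: note_on(69): voice 1 is free -> assigned | voices=[86 69]
Op 3: note_on(66): all voices busy, STEAL voice 0 (pitch 86, oldest) -> assign | voices=[66 69]
Op 4: note_on(73): all voices busy, STEAL voice 1 (pitch 69, oldest) -> assign | voices=[66 73]
Op 5: note_off(66): free voice 0 | voices=[- 73]
Op 6: note_on(84): voice 0 is free -> assigned | voices=[84 73]
Op 7: note_on(87): all voices busy, STEAL voice 1 (pitch 73, oldest) -> assign | voices=[84 87]
Op 8: note_off(84): free voice 0 | voices=[- 87]
Op 9: note_off(87): free voice 1 | voices=[- -]
Op 10: note_on(83): voice 0 is free -> assigned | voices=[83 -]

Answer: 3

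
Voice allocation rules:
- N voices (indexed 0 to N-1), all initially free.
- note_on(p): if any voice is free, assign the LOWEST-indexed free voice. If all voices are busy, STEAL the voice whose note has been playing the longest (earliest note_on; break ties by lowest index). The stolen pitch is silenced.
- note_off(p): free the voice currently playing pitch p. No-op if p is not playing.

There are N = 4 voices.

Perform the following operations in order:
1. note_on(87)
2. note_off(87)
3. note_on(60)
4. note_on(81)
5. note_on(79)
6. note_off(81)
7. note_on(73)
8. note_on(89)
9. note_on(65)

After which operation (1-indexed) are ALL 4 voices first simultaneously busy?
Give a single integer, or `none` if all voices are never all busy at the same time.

Op 1: note_on(87): voice 0 is free -> assigned | voices=[87 - - -]
Op 2: note_off(87): free voice 0 | voices=[- - - -]
Op 3: note_on(60): voice 0 is free -> assigned | voices=[60 - - -]
Op 4: note_on(81): voice 1 is free -> assigned | voices=[60 81 - -]
Op 5: note_on(79): voice 2 is free -> assigned | voices=[60 81 79 -]
Op 6: note_off(81): free voice 1 | voices=[60 - 79 -]
Op 7: note_on(73): voice 1 is free -> assigned | voices=[60 73 79 -]
Op 8: note_on(89): voice 3 is free -> assigned | voices=[60 73 79 89]
Op 9: note_on(65): all voices busy, STEAL voice 0 (pitch 60, oldest) -> assign | voices=[65 73 79 89]

Answer: 8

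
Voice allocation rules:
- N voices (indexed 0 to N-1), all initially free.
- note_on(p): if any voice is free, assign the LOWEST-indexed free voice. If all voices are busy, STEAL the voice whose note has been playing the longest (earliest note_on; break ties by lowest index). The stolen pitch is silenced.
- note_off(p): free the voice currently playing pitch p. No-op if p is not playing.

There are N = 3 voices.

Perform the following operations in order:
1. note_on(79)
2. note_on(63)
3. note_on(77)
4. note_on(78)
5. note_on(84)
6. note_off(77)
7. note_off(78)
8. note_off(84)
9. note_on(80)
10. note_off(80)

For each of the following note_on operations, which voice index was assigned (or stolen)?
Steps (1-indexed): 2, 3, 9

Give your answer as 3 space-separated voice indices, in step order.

Op 1: note_on(79): voice 0 is free -> assigned | voices=[79 - -]
Op 2: note_on(63): voice 1 is free -> assigned | voices=[79 63 -]
Op 3: note_on(77): voice 2 is free -> assigned | voices=[79 63 77]
Op 4: note_on(78): all voices busy, STEAL voice 0 (pitch 79, oldest) -> assign | voices=[78 63 77]
Op 5: note_on(84): all voices busy, STEAL voice 1 (pitch 63, oldest) -> assign | voices=[78 84 77]
Op 6: note_off(77): free voice 2 | voices=[78 84 -]
Op 7: note_off(78): free voice 0 | voices=[- 84 -]
Op 8: note_off(84): free voice 1 | voices=[- - -]
Op 9: note_on(80): voice 0 is free -> assigned | voices=[80 - -]
Op 10: note_off(80): free voice 0 | voices=[- - -]

Answer: 1 2 0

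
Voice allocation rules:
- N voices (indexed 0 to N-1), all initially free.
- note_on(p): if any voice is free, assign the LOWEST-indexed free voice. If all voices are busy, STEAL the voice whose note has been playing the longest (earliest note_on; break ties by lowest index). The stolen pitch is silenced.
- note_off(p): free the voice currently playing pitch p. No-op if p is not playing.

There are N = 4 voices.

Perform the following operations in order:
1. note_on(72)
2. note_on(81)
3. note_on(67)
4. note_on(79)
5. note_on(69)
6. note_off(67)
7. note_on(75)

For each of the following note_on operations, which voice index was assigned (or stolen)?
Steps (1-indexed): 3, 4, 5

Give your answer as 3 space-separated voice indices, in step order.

Answer: 2 3 0

Derivation:
Op 1: note_on(72): voice 0 is free -> assigned | voices=[72 - - -]
Op 2: note_on(81): voice 1 is free -> assigned | voices=[72 81 - -]
Op 3: note_on(67): voice 2 is free -> assigned | voices=[72 81 67 -]
Op 4: note_on(79): voice 3 is free -> assigned | voices=[72 81 67 79]
Op 5: note_on(69): all voices busy, STEAL voice 0 (pitch 72, oldest) -> assign | voices=[69 81 67 79]
Op 6: note_off(67): free voice 2 | voices=[69 81 - 79]
Op 7: note_on(75): voice 2 is free -> assigned | voices=[69 81 75 79]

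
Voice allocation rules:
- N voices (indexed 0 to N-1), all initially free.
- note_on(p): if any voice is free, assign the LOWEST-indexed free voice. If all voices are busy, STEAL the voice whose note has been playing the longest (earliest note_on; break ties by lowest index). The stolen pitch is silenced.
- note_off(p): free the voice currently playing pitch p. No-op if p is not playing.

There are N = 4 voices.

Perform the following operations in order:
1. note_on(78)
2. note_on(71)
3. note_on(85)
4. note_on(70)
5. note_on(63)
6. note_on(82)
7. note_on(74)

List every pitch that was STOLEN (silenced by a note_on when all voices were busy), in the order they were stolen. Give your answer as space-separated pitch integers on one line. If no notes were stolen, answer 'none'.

Op 1: note_on(78): voice 0 is free -> assigned | voices=[78 - - -]
Op 2: note_on(71): voice 1 is free -> assigned | voices=[78 71 - -]
Op 3: note_on(85): voice 2 is free -> assigned | voices=[78 71 85 -]
Op 4: note_on(70): voice 3 is free -> assigned | voices=[78 71 85 70]
Op 5: note_on(63): all voices busy, STEAL voice 0 (pitch 78, oldest) -> assign | voices=[63 71 85 70]
Op 6: note_on(82): all voices busy, STEAL voice 1 (pitch 71, oldest) -> assign | voices=[63 82 85 70]
Op 7: note_on(74): all voices busy, STEAL voice 2 (pitch 85, oldest) -> assign | voices=[63 82 74 70]

Answer: 78 71 85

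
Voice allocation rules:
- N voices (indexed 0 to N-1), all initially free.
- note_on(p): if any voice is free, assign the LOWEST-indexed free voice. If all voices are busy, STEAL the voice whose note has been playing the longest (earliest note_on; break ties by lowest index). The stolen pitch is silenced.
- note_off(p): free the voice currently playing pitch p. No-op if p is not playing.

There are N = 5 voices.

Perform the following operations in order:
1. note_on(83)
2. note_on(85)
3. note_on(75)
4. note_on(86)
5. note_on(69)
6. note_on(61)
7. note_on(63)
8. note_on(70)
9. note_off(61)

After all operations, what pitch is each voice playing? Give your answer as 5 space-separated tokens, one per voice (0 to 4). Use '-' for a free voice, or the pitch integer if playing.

Answer: - 63 70 86 69

Derivation:
Op 1: note_on(83): voice 0 is free -> assigned | voices=[83 - - - -]
Op 2: note_on(85): voice 1 is free -> assigned | voices=[83 85 - - -]
Op 3: note_on(75): voice 2 is free -> assigned | voices=[83 85 75 - -]
Op 4: note_on(86): voice 3 is free -> assigned | voices=[83 85 75 86 -]
Op 5: note_on(69): voice 4 is free -> assigned | voices=[83 85 75 86 69]
Op 6: note_on(61): all voices busy, STEAL voice 0 (pitch 83, oldest) -> assign | voices=[61 85 75 86 69]
Op 7: note_on(63): all voices busy, STEAL voice 1 (pitch 85, oldest) -> assign | voices=[61 63 75 86 69]
Op 8: note_on(70): all voices busy, STEAL voice 2 (pitch 75, oldest) -> assign | voices=[61 63 70 86 69]
Op 9: note_off(61): free voice 0 | voices=[- 63 70 86 69]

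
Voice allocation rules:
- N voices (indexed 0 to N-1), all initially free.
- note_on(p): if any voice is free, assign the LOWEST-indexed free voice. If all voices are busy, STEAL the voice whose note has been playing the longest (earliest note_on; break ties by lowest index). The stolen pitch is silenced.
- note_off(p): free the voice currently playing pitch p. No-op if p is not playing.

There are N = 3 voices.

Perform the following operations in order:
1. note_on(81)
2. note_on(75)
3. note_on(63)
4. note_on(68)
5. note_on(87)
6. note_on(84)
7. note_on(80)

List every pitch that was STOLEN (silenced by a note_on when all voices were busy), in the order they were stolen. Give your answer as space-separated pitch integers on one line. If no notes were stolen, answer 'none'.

Answer: 81 75 63 68

Derivation:
Op 1: note_on(81): voice 0 is free -> assigned | voices=[81 - -]
Op 2: note_on(75): voice 1 is free -> assigned | voices=[81 75 -]
Op 3: note_on(63): voice 2 is free -> assigned | voices=[81 75 63]
Op 4: note_on(68): all voices busy, STEAL voice 0 (pitch 81, oldest) -> assign | voices=[68 75 63]
Op 5: note_on(87): all voices busy, STEAL voice 1 (pitch 75, oldest) -> assign | voices=[68 87 63]
Op 6: note_on(84): all voices busy, STEAL voice 2 (pitch 63, oldest) -> assign | voices=[68 87 84]
Op 7: note_on(80): all voices busy, STEAL voice 0 (pitch 68, oldest) -> assign | voices=[80 87 84]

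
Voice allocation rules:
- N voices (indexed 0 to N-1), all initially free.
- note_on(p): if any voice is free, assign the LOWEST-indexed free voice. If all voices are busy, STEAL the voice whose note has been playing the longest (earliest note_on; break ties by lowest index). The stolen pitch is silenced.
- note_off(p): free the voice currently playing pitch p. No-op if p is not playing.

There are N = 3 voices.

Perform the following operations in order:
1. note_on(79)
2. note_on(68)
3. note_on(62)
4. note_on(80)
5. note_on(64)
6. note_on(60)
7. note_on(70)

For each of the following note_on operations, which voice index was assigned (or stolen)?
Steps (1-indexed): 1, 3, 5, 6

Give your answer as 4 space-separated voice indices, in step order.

Answer: 0 2 1 2

Derivation:
Op 1: note_on(79): voice 0 is free -> assigned | voices=[79 - -]
Op 2: note_on(68): voice 1 is free -> assigned | voices=[79 68 -]
Op 3: note_on(62): voice 2 is free -> assigned | voices=[79 68 62]
Op 4: note_on(80): all voices busy, STEAL voice 0 (pitch 79, oldest) -> assign | voices=[80 68 62]
Op 5: note_on(64): all voices busy, STEAL voice 1 (pitch 68, oldest) -> assign | voices=[80 64 62]
Op 6: note_on(60): all voices busy, STEAL voice 2 (pitch 62, oldest) -> assign | voices=[80 64 60]
Op 7: note_on(70): all voices busy, STEAL voice 0 (pitch 80, oldest) -> assign | voices=[70 64 60]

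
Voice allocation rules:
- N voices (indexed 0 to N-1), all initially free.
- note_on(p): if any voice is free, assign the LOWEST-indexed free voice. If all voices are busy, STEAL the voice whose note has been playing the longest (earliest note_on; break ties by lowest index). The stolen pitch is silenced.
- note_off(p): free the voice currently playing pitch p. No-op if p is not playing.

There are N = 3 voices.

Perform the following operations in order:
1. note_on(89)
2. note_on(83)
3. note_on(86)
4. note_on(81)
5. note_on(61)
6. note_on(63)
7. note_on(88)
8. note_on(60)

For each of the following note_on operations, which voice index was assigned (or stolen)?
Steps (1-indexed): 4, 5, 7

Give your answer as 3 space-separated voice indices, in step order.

Answer: 0 1 0

Derivation:
Op 1: note_on(89): voice 0 is free -> assigned | voices=[89 - -]
Op 2: note_on(83): voice 1 is free -> assigned | voices=[89 83 -]
Op 3: note_on(86): voice 2 is free -> assigned | voices=[89 83 86]
Op 4: note_on(81): all voices busy, STEAL voice 0 (pitch 89, oldest) -> assign | voices=[81 83 86]
Op 5: note_on(61): all voices busy, STEAL voice 1 (pitch 83, oldest) -> assign | voices=[81 61 86]
Op 6: note_on(63): all voices busy, STEAL voice 2 (pitch 86, oldest) -> assign | voices=[81 61 63]
Op 7: note_on(88): all voices busy, STEAL voice 0 (pitch 81, oldest) -> assign | voices=[88 61 63]
Op 8: note_on(60): all voices busy, STEAL voice 1 (pitch 61, oldest) -> assign | voices=[88 60 63]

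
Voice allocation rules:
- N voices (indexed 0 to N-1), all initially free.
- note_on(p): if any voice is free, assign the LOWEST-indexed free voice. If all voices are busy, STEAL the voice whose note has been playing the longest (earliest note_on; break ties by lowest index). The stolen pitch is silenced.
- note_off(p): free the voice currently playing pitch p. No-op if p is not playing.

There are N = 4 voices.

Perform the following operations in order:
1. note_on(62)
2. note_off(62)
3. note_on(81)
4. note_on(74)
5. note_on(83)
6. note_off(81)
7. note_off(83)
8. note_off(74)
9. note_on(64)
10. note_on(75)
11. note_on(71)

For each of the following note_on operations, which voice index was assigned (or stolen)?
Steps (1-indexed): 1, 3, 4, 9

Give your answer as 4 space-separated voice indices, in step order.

Answer: 0 0 1 0

Derivation:
Op 1: note_on(62): voice 0 is free -> assigned | voices=[62 - - -]
Op 2: note_off(62): free voice 0 | voices=[- - - -]
Op 3: note_on(81): voice 0 is free -> assigned | voices=[81 - - -]
Op 4: note_on(74): voice 1 is free -> assigned | voices=[81 74 - -]
Op 5: note_on(83): voice 2 is free -> assigned | voices=[81 74 83 -]
Op 6: note_off(81): free voice 0 | voices=[- 74 83 -]
Op 7: note_off(83): free voice 2 | voices=[- 74 - -]
Op 8: note_off(74): free voice 1 | voices=[- - - -]
Op 9: note_on(64): voice 0 is free -> assigned | voices=[64 - - -]
Op 10: note_on(75): voice 1 is free -> assigned | voices=[64 75 - -]
Op 11: note_on(71): voice 2 is free -> assigned | voices=[64 75 71 -]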